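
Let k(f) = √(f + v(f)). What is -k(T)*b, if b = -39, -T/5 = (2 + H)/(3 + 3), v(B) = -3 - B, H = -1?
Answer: 39*I*√3 ≈ 67.55*I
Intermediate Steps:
T = -⅚ (T = -5*(2 - 1)/(3 + 3) = -5/6 = -5*⅙ = -⅚ ≈ -0.83333)
k(f) = I*√3 (k(f) = √(f + (-3 - f)) = √(-3) = I*√3)
-k(T)*b = -I*√3*(-39) = -(-39)*I*√3 = 39*I*√3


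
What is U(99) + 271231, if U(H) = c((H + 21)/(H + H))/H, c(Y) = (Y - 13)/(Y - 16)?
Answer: 13640749861/50292 ≈ 2.7123e+5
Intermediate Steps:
c(Y) = (-13 + Y)/(-16 + Y)
U(H) = (-13 + (21 + H)/(2*H))/(H*(-16 + (21 + H)/(2*H))) (U(H) = ((-13 + (H + 21)/(H + H))/(-16 + (H + 21)/(H + H)))/H = ((-13 + (21 + H)/((2*H)))/(-16 + (21 + H)/((2*H))))/H = ((-13 + (21 + H)*(1/(2*H)))/(-16 + (21 + H)*(1/(2*H))))/H = ((-13 + (21 + H)/(2*H))/(-16 + (21 + H)/(2*H)))/H = (-13 + (21 + H)/(2*H))/(H*(-16 + (21 + H)/(2*H))))
U(99) + 271231 = (-21 + 25*99)/(99*(-21 + 31*99)) + 271231 = (-21 + 2475)/(99*(-21 + 3069)) + 271231 = (1/99)*2454/3048 + 271231 = (1/99)*(1/3048)*2454 + 271231 = 409/50292 + 271231 = 13640749861/50292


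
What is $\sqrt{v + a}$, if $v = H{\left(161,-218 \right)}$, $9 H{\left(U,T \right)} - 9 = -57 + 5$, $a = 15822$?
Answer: $\frac{\sqrt{142355}}{3} \approx 125.77$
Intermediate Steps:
$H{\left(U,T \right)} = - \frac{43}{9}$ ($H{\left(U,T \right)} = 1 + \frac{-57 + 5}{9} = 1 + \frac{1}{9} \left(-52\right) = 1 - \frac{52}{9} = - \frac{43}{9}$)
$v = - \frac{43}{9} \approx -4.7778$
$\sqrt{v + a} = \sqrt{- \frac{43}{9} + 15822} = \sqrt{\frac{142355}{9}} = \frac{\sqrt{142355}}{3}$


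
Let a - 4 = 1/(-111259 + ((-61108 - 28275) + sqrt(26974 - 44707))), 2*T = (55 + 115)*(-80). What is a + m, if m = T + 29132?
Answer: 899185486778750/40257229897 - I*sqrt(17733)/40257229897 ≈ 22336.0 - 3.3079e-9*I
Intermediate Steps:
T = -6800 (T = ((55 + 115)*(-80))/2 = (170*(-80))/2 = (1/2)*(-13600) = -6800)
a = 4 + 1/(-200642 + I*sqrt(17733)) (a = 4 + 1/(-111259 + ((-61108 - 28275) + sqrt(26974 - 44707))) = 4 + 1/(-111259 + (-89383 + sqrt(-17733))) = 4 + 1/(-111259 + (-89383 + I*sqrt(17733))) = 4 + 1/(-200642 + I*sqrt(17733)) ≈ 4.0 - 3.3079e-9*I)
m = 22332 (m = -6800 + 29132 = 22332)
a + m = (161028718946/40257229897 - I*sqrt(17733)/40257229897) + 22332 = 899185486778750/40257229897 - I*sqrt(17733)/40257229897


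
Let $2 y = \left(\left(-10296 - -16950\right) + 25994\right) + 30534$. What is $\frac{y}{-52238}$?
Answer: $- \frac{31591}{52238} \approx -0.60475$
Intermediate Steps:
$y = 31591$ ($y = \frac{\left(\left(-10296 - -16950\right) + 25994\right) + 30534}{2} = \frac{\left(\left(-10296 + 16950\right) + 25994\right) + 30534}{2} = \frac{\left(6654 + 25994\right) + 30534}{2} = \frac{32648 + 30534}{2} = \frac{1}{2} \cdot 63182 = 31591$)
$\frac{y}{-52238} = \frac{31591}{-52238} = 31591 \left(- \frac{1}{52238}\right) = - \frac{31591}{52238}$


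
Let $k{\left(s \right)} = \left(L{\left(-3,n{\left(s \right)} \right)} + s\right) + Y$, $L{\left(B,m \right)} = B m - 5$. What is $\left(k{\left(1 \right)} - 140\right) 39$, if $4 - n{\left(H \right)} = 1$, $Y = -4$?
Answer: $-6123$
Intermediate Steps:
$n{\left(H \right)} = 3$ ($n{\left(H \right)} = 4 - 1 = 3$)
$L{\left(B,m \right)} = -5 + B m$
$k{\left(s \right)} = -18 + s$ ($k{\left(s \right)} = \left(\left(-5 - 9\right) + s\right) - 4 = \left(-14 + s\right) - 4 = -18 + s$)
$\left(k{\left(1 \right)} - 140\right) 39 = \left(\left(-18 + 1\right) - 140\right) 39 = \left(-17 - 140\right) 39 = \left(-157\right) 39 = -6123$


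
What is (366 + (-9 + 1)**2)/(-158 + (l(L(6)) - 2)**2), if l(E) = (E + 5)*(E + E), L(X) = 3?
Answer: 215/979 ≈ 0.21961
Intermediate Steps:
l(E) = 2*E*(5 + E) (l(E) = (5 + E)*(2*E) = 2*E*(5 + E))
(366 + (-9 + 1)**2)/(-158 + (l(L(6)) - 2)**2) = (366 + (-9 + 1)**2)/(-158 + (2*3*(5 + 3) - 2)**2) = (366 + (-8)**2)/(-158 + (2*3*8 - 2)**2) = (366 + 64)/(-158 + (48 - 2)**2) = 430/(-158 + 46**2) = 430/(-158 + 2116) = 430/1958 = 430*(1/1958) = 215/979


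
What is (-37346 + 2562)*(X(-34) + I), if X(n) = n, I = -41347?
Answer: 1439396704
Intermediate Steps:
(-37346 + 2562)*(X(-34) + I) = (-37346 + 2562)*(-34 - 41347) = -34784*(-41381) = 1439396704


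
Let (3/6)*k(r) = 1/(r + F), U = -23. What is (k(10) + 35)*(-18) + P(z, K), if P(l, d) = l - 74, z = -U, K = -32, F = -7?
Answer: -693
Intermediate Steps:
z = 23 (z = -1*(-23) = 23)
P(l, d) = -74 + l
k(r) = 2/(-7 + r) (k(r) = 2/(r - 7) = 2/(-7 + r))
(k(10) + 35)*(-18) + P(z, K) = (2/(-7 + 10) + 35)*(-18) + (-74 + 23) = (2/3 + 35)*(-18) - 51 = (2*(⅓) + 35)*(-18) - 51 = (⅔ + 35)*(-18) - 51 = (107/3)*(-18) - 51 = -642 - 51 = -693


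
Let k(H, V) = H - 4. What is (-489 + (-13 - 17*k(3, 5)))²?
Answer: 235225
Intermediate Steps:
k(H, V) = -4 + H
(-489 + (-13 - 17*k(3, 5)))² = (-489 + (-13 - 17*(-4 + 3)))² = (-489 + (-13 - 17*(-1)))² = (-489 + (-13 + 17))² = (-489 + 4)² = (-485)² = 235225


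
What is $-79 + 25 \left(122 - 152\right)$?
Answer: $-829$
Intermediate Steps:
$-79 + 25 \left(122 - 152\right) = -79 + 25 \left(-30\right) = -79 - 750 = -829$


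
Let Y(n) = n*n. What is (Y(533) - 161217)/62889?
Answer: 122872/62889 ≈ 1.9538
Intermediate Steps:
Y(n) = n²
(Y(533) - 161217)/62889 = (533² - 161217)/62889 = (284089 - 161217)*(1/62889) = 122872*(1/62889) = 122872/62889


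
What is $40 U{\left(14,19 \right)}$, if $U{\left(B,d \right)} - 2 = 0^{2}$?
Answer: $80$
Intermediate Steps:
$U{\left(B,d \right)} = 2$ ($U{\left(B,d \right)} = 2 + 0^{2} = 2 + 0 = 2$)
$40 U{\left(14,19 \right)} = 40 \cdot 2 = 80$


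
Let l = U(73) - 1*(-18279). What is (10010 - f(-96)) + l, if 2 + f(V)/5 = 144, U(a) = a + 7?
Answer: 27659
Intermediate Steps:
U(a) = 7 + a
f(V) = 710 (f(V) = -10 + 5*144 = -10 + 720 = 710)
l = 18359 (l = (7 + 73) - 1*(-18279) = 80 + 18279 = 18359)
(10010 - f(-96)) + l = (10010 - 1*710) + 18359 = (10010 - 710) + 18359 = 9300 + 18359 = 27659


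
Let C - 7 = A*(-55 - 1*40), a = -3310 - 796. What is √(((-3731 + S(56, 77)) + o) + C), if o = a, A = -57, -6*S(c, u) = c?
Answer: I*√21819/3 ≈ 49.238*I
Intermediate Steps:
S(c, u) = -c/6
a = -4106
o = -4106
C = 5422 (C = 7 - 57*(-55 - 1*40) = 7 - 57*(-55 - 40) = 7 - 57*(-95) = 7 + 5415 = 5422)
√(((-3731 + S(56, 77)) + o) + C) = √(((-3731 - ⅙*56) - 4106) + 5422) = √(((-3731 - 28/3) - 4106) + 5422) = √((-11221/3 - 4106) + 5422) = √(-23539/3 + 5422) = √(-7273/3) = I*√21819/3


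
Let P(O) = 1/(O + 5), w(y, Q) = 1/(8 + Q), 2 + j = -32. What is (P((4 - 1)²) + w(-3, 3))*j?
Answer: -425/77 ≈ -5.5195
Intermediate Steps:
j = -34 (j = -2 - 32 = -34)
P(O) = 1/(5 + O)
(P((4 - 1)²) + w(-3, 3))*j = (1/(5 + (4 - 1)²) + 1/(8 + 3))*(-34) = (1/(5 + 3²) + 1/11)*(-34) = (1/(5 + 9) + 1/11)*(-34) = (1/14 + 1/11)*(-34) = (25/154)*(-34) = -425/77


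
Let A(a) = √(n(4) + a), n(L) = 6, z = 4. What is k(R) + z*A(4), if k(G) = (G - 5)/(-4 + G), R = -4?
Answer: 9/8 + 4*√10 ≈ 13.774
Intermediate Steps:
k(G) = (-5 + G)/(-4 + G)
A(a) = √(6 + a)
k(R) + z*A(4) = (-5 - 4)/(-4 - 4) + 4*√(6 + 4) = -9/(-8) + 4*√10 = -⅛*(-9) + 4*√10 = 9/8 + 4*√10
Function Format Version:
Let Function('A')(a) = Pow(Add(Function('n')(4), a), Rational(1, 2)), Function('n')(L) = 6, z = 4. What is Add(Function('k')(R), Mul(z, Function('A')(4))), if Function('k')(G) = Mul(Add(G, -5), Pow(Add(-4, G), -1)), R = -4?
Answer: Add(Rational(9, 8), Mul(4, Pow(10, Rational(1, 2)))) ≈ 13.774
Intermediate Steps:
Function('k')(G) = Mul(Pow(Add(-4, G), -1), Add(-5, G)) (Function('k')(G) = Mul(Add(-5, G), Pow(Add(-4, G), -1)) = Mul(Pow(Add(-4, G), -1), Add(-5, G)))
Function('A')(a) = Pow(Add(6, a), Rational(1, 2))
Add(Function('k')(R), Mul(z, Function('A')(4))) = Add(Mul(Pow(Add(-4, -4), -1), Add(-5, -4)), Mul(4, Pow(Add(6, 4), Rational(1, 2)))) = Add(Mul(Pow(-8, -1), -9), Mul(4, Pow(10, Rational(1, 2)))) = Add(Mul(Rational(-1, 8), -9), Mul(4, Pow(10, Rational(1, 2)))) = Add(Rational(9, 8), Mul(4, Pow(10, Rational(1, 2))))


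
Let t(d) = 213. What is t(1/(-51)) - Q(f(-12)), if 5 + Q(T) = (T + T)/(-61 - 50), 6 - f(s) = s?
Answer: 8078/37 ≈ 218.32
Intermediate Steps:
f(s) = 6 - s
Q(T) = -5 - 2*T/111 (Q(T) = -5 + (T + T)/(-61 - 50) = -5 + (2*T)/(-111) = -5 + (2*T)*(-1/111) = -5 - 2*T/111)
t(1/(-51)) - Q(f(-12)) = 213 - (-5 - 2*(6 - 1*(-12))/111) = 213 - (-5 - 2*(6 + 12)/111) = 213 - (-5 - 2/111*18) = 213 - (-5 - 12/37) = 213 - 1*(-197/37) = 213 + 197/37 = 8078/37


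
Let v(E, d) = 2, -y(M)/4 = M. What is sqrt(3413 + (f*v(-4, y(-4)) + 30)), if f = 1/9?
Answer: sqrt(30989)/3 ≈ 58.679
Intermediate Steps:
y(M) = -4*M
f = 1/9 ≈ 0.11111
sqrt(3413 + (f*v(-4, y(-4)) + 30)) = sqrt(3413 + ((1/9)*2 + 30)) = sqrt(3413 + (2/9 + 30)) = sqrt(3413 + 272/9) = sqrt(30989/9) = sqrt(30989)/3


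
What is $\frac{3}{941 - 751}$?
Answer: $\frac{3}{190} \approx 0.015789$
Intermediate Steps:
$\frac{3}{941 - 751} = \frac{3}{190}$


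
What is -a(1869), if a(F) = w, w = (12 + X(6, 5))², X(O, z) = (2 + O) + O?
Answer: -676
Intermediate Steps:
X(O, z) = 2 + 2*O
w = 676 (w = (12 + (2 + 2*6))² = (12 + (2 + 12))² = (12 + 14)² = 26² = 676)
a(F) = 676
-a(1869) = -1*676 = -676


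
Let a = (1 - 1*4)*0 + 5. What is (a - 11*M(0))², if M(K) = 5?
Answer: 2500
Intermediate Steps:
a = 5 (a = (1 - 4)*0 + 5 = -3*0 + 5 = 0 + 5 = 5)
(a - 11*M(0))² = (5 - 11*5)² = (5 - 55)² = (-50)² = 2500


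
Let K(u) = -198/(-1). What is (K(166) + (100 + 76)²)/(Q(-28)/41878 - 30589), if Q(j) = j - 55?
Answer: -1305504772/1281006225 ≈ -1.0191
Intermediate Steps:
Q(j) = -55 + j
K(u) = 198 (K(u) = -198*(-1) = -1*(-198) = 198)
(K(166) + (100 + 76)²)/(Q(-28)/41878 - 30589) = (198 + (100 + 76)²)/((-55 - 28)/41878 - 30589) = (198 + 176²)/(-83*1/41878 - 30589) = (198 + 30976)/(-83/41878 - 30589) = 31174/(-1281006225/41878) = 31174*(-41878/1281006225) = -1305504772/1281006225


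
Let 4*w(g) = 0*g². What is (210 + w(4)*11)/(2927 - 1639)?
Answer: 15/92 ≈ 0.16304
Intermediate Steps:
w(g) = 0 (w(g) = (0*g²)/4 = (¼)*0 = 0)
(210 + w(4)*11)/(2927 - 1639) = (210 + 0*11)/(2927 - 1639) = (210 + 0)/1288 = 210*(1/1288) = 15/92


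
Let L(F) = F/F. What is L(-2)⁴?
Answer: 1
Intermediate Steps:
L(F) = 1
L(-2)⁴ = 1⁴ = 1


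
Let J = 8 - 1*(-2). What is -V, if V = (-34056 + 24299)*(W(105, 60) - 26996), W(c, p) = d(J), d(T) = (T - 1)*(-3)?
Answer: -263663411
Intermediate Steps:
J = 10 (J = 8 + 2 = 10)
d(T) = 3 - 3*T (d(T) = (-1 + T)*(-3) = 3 - 3*T)
W(c, p) = -27 (W(c, p) = 3 - 3*10 = 3 - 30 = -27)
V = 263663411 (V = (-34056 + 24299)*(-27 - 26996) = -9757*(-27023) = 263663411)
-V = -1*263663411 = -263663411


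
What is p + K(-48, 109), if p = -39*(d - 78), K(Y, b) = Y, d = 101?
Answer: -945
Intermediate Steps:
p = -897 (p = -39*(101 - 78) = -39*23 = -897)
p + K(-48, 109) = -897 - 48 = -945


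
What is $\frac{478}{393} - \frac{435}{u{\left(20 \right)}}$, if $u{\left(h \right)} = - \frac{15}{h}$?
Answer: $\frac{228418}{393} \approx 581.22$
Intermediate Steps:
$\frac{478}{393} - \frac{435}{u{\left(20 \right)}} = \frac{478}{393} - \frac{435}{\left(-15\right) \frac{1}{20}} = 478 \cdot \frac{1}{393} - \frac{435}{\left(-15\right) \frac{1}{20}} = \frac{478}{393} - \frac{435}{- \frac{3}{4}} = \frac{478}{393} - -580 = \frac{478}{393} + 580 = \frac{228418}{393}$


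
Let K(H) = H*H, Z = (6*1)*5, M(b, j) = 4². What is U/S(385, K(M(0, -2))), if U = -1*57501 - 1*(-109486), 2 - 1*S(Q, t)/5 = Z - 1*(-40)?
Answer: -10397/68 ≈ -152.90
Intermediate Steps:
M(b, j) = 16
Z = 30 (Z = 6*5 = 30)
K(H) = H²
S(Q, t) = -340 (S(Q, t) = 10 - 5*(30 - 1*(-40)) = 10 - 5*(30 + 40) = 10 - 5*70 = 10 - 350 = -340)
U = 51985 (U = -57501 + 109486 = 51985)
U/S(385, K(M(0, -2))) = 51985/(-340) = 51985*(-1/340) = -10397/68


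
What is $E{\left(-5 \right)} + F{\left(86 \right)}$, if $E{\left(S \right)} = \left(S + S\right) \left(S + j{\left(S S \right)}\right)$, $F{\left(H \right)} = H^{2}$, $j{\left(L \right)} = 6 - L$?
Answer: $7636$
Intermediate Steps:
$E{\left(S \right)} = 2 S \left(6 + S - S^{2}\right)$ ($E{\left(S \right)} = \left(S + S\right) \left(S - \left(-6 + S S\right)\right) = 2 S \left(S - \left(-6 + S^{2}\right)\right) = 2 S \left(6 + S - S^{2}\right)$)
$E{\left(-5 \right)} + F{\left(86 \right)} = 2 \left(-5\right) \left(6 - 5 - \left(-5\right)^{2}\right) + 86^{2} = 2 \left(-5\right) \left(6 - 5 - 25\right) + 7396 = 2 \left(-5\right) \left(-24\right) + 7396 = 240 + 7396 = 7636$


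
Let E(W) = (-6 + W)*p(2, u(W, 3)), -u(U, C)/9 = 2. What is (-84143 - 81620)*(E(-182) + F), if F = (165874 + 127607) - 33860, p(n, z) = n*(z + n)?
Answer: -44032786031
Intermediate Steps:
u(U, C) = -18 (u(U, C) = -9*2 = -18)
p(n, z) = n*(n + z)
E(W) = 192 - 32*W (E(W) = (-6 + W)*(2*(2 - 18)) = (-6 + W)*(2*(-16)) = (-6 + W)*(-32) = 192 - 32*W)
F = 259621 (F = 293481 - 33860 = 259621)
(-84143 - 81620)*(E(-182) + F) = (-84143 - 81620)*((192 - 32*(-182)) + 259621) = -165763*((192 + 5824) + 259621) = -165763*(6016 + 259621) = -165763*265637 = -44032786031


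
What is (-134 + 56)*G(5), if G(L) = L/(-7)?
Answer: 390/7 ≈ 55.714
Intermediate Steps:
G(L) = -L/7 (G(L) = L*(-1/7) = -L/7)
(-134 + 56)*G(5) = (-134 + 56)*(-1/7*5) = -78*(-5/7) = 390/7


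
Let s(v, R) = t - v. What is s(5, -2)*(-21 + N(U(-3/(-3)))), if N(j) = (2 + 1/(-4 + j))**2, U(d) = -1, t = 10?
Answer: -444/5 ≈ -88.800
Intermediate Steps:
s(v, R) = 10 - v
s(5, -2)*(-21 + N(U(-3/(-3)))) = (10 - 1*5)*(-21 + (-7 + 2*(-1))**2/(-4 - 1)**2) = (10 - 5)*(-21 + (-7 - 2)**2/(-5)**2) = 5*(-21 + (-9)**2*(1/25)) = 5*(-21 + 81*(1/25)) = 5*(-21 + 81/25) = 5*(-444/25) = -444/5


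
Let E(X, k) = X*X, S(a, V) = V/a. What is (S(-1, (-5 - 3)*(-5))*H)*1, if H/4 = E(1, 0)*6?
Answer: -960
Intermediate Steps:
E(X, k) = X²
H = 24 (H = 4*(1²*6) = 4*(1*6) = 4*6 = 24)
(S(-1, (-5 - 3)*(-5))*H)*1 = ((((-5 - 3)*(-5))/(-1))*24)*1 = ((-8*(-5)*(-1))*24)*1 = ((40*(-1))*24)*1 = -40*24*1 = -960*1 = -960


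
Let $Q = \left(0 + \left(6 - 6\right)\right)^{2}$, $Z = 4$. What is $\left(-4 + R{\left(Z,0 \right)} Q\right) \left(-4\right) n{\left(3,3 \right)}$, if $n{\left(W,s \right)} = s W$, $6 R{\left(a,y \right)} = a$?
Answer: $144$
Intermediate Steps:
$R{\left(a,y \right)} = \frac{a}{6}$
$n{\left(W,s \right)} = W s$
$Q = 0$ ($Q = \left(0 + \left(6 - 6\right)\right)^{2} = \left(0 + 0\right)^{2} = 0^{2} = 0$)
$\left(-4 + R{\left(Z,0 \right)} Q\right) \left(-4\right) n{\left(3,3 \right)} = \left(-4 + \frac{1}{6} \cdot 4 \cdot 0\right) \left(-4\right) 3 \cdot 3 = \left(-4 + \frac{2}{3} \cdot 0\right) \left(-4\right) 9 = \left(-4 + 0\right) \left(-4\right) 9 = \left(-4\right) \left(-4\right) 9 = 16 \cdot 9 = 144$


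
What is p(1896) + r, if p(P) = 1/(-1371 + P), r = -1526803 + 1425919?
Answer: -52964099/525 ≈ -1.0088e+5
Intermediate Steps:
r = -100884
p(1896) + r = 1/(-1371 + 1896) - 100884 = 1/525 - 100884 = -52964099/525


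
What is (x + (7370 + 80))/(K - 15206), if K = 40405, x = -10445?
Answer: -2995/25199 ≈ -0.11885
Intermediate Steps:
(x + (7370 + 80))/(K - 15206) = (-10445 + (7370 + 80))/(40405 - 15206) = (-10445 + 7450)/25199 = -2995*1/25199 = -2995/25199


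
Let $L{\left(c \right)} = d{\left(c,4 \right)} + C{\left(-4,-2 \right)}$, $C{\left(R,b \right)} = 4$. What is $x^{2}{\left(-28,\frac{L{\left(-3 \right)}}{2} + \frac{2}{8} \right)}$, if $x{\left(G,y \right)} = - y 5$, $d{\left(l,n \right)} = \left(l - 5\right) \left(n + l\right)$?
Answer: $\frac{1225}{16} \approx 76.563$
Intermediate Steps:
$d{\left(l,n \right)} = \left(-5 + l\right) \left(l + n\right)$
$L{\left(c \right)} = -16 + c^{2} - c$ ($L{\left(c \right)} = \left(c^{2} - 5 c - 20 + c 4\right) + 4 = \left(c^{2} - 5 c - 20 + 4 c\right) + 4 = \left(-20 + c^{2} - c\right) + 4 = -16 + c^{2} - c$)
$x{\left(G,y \right)} = - 5 y$
$x^{2}{\left(-28,\frac{L{\left(-3 \right)}}{2} + \frac{2}{8} \right)} = \left(- 5 \left(\frac{-16 + \left(-3\right)^{2} - -3}{2} + \frac{2}{8}\right)\right)^{2} = \left(- 5 \left(\left(-16 + 9 + 3\right) \frac{1}{2} + 2 \cdot \frac{1}{8}\right)\right)^{2} = \left(- 5 \left(\left(-4\right) \frac{1}{2} + \frac{1}{4}\right)\right)^{2} = \left(- 5 \left(-2 + \frac{1}{4}\right)\right)^{2} = \left(\left(-5\right) \left(- \frac{7}{4}\right)\right)^{2} = \left(\frac{35}{4}\right)^{2} = \frac{1225}{16}$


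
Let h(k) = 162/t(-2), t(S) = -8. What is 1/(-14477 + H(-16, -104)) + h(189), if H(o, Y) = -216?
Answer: -1190137/58772 ≈ -20.250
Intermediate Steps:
h(k) = -81/4 (h(k) = 162/(-8) = 162*(-1/8) = -81/4)
1/(-14477 + H(-16, -104)) + h(189) = 1/(-14477 - 216) - 81/4 = 1/(-14693) - 81/4 = -1/14693 - 81/4 = -1190137/58772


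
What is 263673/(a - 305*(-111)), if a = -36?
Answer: 87891/11273 ≈ 7.7966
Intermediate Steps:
263673/(a - 305*(-111)) = 263673/(-36 - 305*(-111)) = 263673/(-36 + 33855) = 263673/33819 = 263673*(1/33819) = 87891/11273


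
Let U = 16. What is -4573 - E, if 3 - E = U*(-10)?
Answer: -4736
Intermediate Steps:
E = 163 (E = 3 - 16*(-10) = 3 - 1*(-160) = 3 + 160 = 163)
-4573 - E = -4573 - 1*163 = -4573 - 163 = -4736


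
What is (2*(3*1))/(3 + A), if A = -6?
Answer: -2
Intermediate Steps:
(2*(3*1))/(3 + A) = (2*(3*1))/(3 - 6) = (2*3)/(-3) = 6*(-1/3) = -2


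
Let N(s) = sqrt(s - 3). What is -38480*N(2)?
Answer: -38480*I ≈ -38480.0*I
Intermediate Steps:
N(s) = sqrt(-3 + s)
-38480*N(2) = -38480*sqrt(-3 + 2) = -38480*I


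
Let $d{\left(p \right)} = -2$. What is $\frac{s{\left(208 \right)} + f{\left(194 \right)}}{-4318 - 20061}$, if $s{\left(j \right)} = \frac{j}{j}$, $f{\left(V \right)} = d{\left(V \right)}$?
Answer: $\frac{1}{24379} \approx 4.1019 \cdot 10^{-5}$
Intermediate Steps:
$f{\left(V \right)} = -2$
$s{\left(j \right)} = 1$
$\frac{s{\left(208 \right)} + f{\left(194 \right)}}{-4318 - 20061} = \frac{1 - 2}{-4318 - 20061} = - \frac{1}{-24379} = \left(-1\right) \left(- \frac{1}{24379}\right) = \frac{1}{24379}$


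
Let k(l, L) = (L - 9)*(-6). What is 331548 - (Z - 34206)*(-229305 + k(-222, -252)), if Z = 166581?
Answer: 30147281673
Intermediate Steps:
k(l, L) = 54 - 6*L (k(l, L) = (-9 + L)*(-6) = 54 - 6*L)
331548 - (Z - 34206)*(-229305 + k(-222, -252)) = 331548 - (166581 - 34206)*(-229305 + (54 - 6*(-252))) = 331548 - 132375*(-229305 + (54 + 1512)) = 331548 - 132375*(-229305 + 1566) = 331548 - 132375*(-227739) = 331548 - 1*(-30146950125) = 331548 + 30146950125 = 30147281673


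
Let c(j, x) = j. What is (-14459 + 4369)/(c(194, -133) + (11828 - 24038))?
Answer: 5045/6008 ≈ 0.83971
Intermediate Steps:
(-14459 + 4369)/(c(194, -133) + (11828 - 24038)) = (-14459 + 4369)/(194 + (11828 - 24038)) = -10090/(194 - 12210) = -10090/(-12016) = -10090*(-1/12016) = 5045/6008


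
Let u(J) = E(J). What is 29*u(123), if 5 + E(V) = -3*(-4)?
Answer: 203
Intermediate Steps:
E(V) = 7 (E(V) = -5 - 3*(-4) = -5 + 12 = 7)
u(J) = 7
29*u(123) = 29*7 = 203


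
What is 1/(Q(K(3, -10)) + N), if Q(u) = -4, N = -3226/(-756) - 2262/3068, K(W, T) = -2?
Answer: -11151/5242 ≈ -2.1272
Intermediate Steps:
N = 39362/11151 (N = -3226*(-1/756) - 2262*1/3068 = 1613/378 - 87/118 = 39362/11151 ≈ 3.5299)
1/(Q(K(3, -10)) + N) = 1/(-4 + 39362/11151) = 1/(-5242/11151) = -11151/5242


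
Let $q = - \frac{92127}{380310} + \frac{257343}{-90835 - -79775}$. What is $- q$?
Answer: $\frac{94180039}{4005932} \approx 23.51$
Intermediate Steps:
$q = - \frac{94180039}{4005932}$ ($q = \left(-92127\right) \frac{1}{380310} + \frac{257343}{-90835 + 79775} = - \frac{4387}{18110} + \frac{257343}{-11060} = - \frac{4387}{18110} + 257343 \left(- \frac{1}{11060}\right) = - \frac{4387}{18110} - \frac{257343}{11060} = - \frac{94180039}{4005932} \approx -23.51$)
$- q = \left(-1\right) \left(- \frac{94180039}{4005932}\right) = \frac{94180039}{4005932}$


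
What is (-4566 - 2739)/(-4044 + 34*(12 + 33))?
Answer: 2435/838 ≈ 2.9057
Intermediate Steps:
(-4566 - 2739)/(-4044 + 34*(12 + 33)) = -7305/(-4044 + 34*45) = -7305/(-4044 + 1530) = -7305/(-2514) = -7305*(-1/2514) = 2435/838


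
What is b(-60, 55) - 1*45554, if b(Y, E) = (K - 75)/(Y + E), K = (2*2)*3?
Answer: -227707/5 ≈ -45541.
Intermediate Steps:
K = 12 (K = 4*3 = 12)
b(Y, E) = -63/(E + Y) (b(Y, E) = (12 - 75)/(Y + E) = -63/(E + Y))
b(-60, 55) - 1*45554 = -63/(55 - 60) - 1*45554 = -63/(-5) - 45554 = -63*(-⅕) - 45554 = 63/5 - 45554 = -227707/5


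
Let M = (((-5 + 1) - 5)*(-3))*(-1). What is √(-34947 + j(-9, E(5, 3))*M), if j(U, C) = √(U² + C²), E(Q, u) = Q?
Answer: 3*√(-3883 - 3*√106) ≈ 187.68*I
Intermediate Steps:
j(U, C) = √(C² + U²)
M = -27 (M = ((-4 - 5)*(-3))*(-1) = -9*(-3)*(-1) = 27*(-1) = -27)
√(-34947 + j(-9, E(5, 3))*M) = √(-34947 + √(5² + (-9)²)*(-27)) = √(-34947 + √(25 + 81)*(-27)) = √(-34947 + √106*(-27)) = √(-34947 - 27*√106)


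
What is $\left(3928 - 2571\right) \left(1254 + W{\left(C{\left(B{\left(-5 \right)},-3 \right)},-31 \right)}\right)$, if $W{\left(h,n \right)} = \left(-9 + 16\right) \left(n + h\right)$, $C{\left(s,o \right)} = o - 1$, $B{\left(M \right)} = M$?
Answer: $1369213$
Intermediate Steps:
$C{\left(s,o \right)} = -1 + o$
$W{\left(h,n \right)} = 7 h + 7 n$ ($W{\left(h,n \right)} = 7 \left(h + n\right) = 7 h + 7 n$)
$\left(3928 - 2571\right) \left(1254 + W{\left(C{\left(B{\left(-5 \right)},-3 \right)},-31 \right)}\right) = \left(3928 - 2571\right) \left(1254 + \left(7 \left(-1 - 3\right) + 7 \left(-31\right)\right)\right) = 1357 \left(1254 + \left(7 \left(-4\right) - 217\right)\right) = 1357 \left(1254 - 245\right) = 1357 \cdot 1009 = 1369213$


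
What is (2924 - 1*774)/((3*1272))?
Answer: 1075/1908 ≈ 0.56342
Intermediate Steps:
(2924 - 1*774)/((3*1272)) = (2924 - 774)/3816 = 2150*(1/3816) = 1075/1908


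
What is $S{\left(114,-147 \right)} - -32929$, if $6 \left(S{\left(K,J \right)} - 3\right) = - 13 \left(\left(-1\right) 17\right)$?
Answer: $\frac{197813}{6} \approx 32969.0$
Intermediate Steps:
$S{\left(K,J \right)} = \frac{239}{6}$ ($S{\left(K,J \right)} = 3 + \frac{\left(-13\right) \left(\left(-1\right) 17\right)}{6} = 3 + \frac{\left(-13\right) \left(-17\right)}{6} = 3 + \frac{1}{6} \cdot 221 = 3 + \frac{221}{6} = \frac{239}{6}$)
$S{\left(114,-147 \right)} - -32929 = \frac{239}{6} - -32929 = \frac{239}{6} + 32929 = \frac{197813}{6}$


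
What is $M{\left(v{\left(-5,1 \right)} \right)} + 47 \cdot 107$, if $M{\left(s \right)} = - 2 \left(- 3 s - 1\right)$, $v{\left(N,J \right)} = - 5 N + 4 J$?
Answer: $5205$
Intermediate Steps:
$M{\left(s \right)} = 2 + 6 s$ ($M{\left(s \right)} = - 2 \left(-1 - 3 s\right) = 2 + 6 s$)
$M{\left(v{\left(-5,1 \right)} \right)} + 47 \cdot 107 = \left(2 + 6 \left(\left(-5\right) \left(-5\right) + 4 \cdot 1\right)\right) + 47 \cdot 107 = \left(2 + 6 \left(25 + 4\right)\right) + 5029 = \left(2 + 6 \cdot 29\right) + 5029 = \left(2 + 174\right) + 5029 = 176 + 5029 = 5205$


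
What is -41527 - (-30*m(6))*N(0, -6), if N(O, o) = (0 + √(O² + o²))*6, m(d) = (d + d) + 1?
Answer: -27487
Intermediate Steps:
m(d) = 1 + 2*d (m(d) = 2*d + 1 = 1 + 2*d)
N(O, o) = 6*√(O² + o²) (N(O, o) = √(O² + o²)*6 = 6*√(O² + o²))
-41527 - (-30*m(6))*N(0, -6) = -41527 - (-30*(1 + 2*6))*6*√(0² + (-6)²) = -41527 - (-30*(1 + 12))*6*√(0 + 36) = -41527 - (-30*13)*6*√36 = -41527 - (-390)*6*6 = -41527 - (-390)*36 = -41527 - 1*(-14040) = -41527 + 14040 = -27487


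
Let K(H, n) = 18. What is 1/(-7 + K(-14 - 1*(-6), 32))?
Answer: 1/11 ≈ 0.090909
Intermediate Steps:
1/(-7 + K(-14 - 1*(-6), 32)) = 1/(-7 + 18) = 1/11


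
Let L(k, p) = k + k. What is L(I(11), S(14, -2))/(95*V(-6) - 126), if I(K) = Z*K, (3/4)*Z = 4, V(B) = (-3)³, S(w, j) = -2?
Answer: -352/8073 ≈ -0.043602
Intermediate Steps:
V(B) = -27
Z = 16/3 (Z = (4/3)*4 = 16/3 ≈ 5.3333)
I(K) = 16*K/3
L(k, p) = 2*k
L(I(11), S(14, -2))/(95*V(-6) - 126) = (2*((16/3)*11))/(95*(-27) - 126) = (2*(176/3))/(-2565 - 126) = (352/3)/(-2691) = (352/3)*(-1/2691) = -352/8073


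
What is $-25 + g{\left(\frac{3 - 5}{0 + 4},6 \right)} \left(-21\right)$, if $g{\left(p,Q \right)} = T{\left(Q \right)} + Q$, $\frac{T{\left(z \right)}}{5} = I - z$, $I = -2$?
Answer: $689$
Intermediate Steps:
$T{\left(z \right)} = -10 - 5 z$ ($T{\left(z \right)} = 5 \left(-2 - z\right) = -10 - 5 z$)
$g{\left(p,Q \right)} = -10 - 4 Q$ ($g{\left(p,Q \right)} = \left(-10 - 5 Q\right) + Q = -10 - 4 Q$)
$-25 + g{\left(\frac{3 - 5}{0 + 4},6 \right)} \left(-21\right) = -25 + \left(-10 - 24\right) \left(-21\right) = -25 - -714 = -25 + 714 = 689$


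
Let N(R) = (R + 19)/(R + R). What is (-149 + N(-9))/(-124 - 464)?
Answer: 673/2646 ≈ 0.25435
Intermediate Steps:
N(R) = (19 + R)/(2*R) (N(R) = (19 + R)/((2*R)) = (19 + R)*(1/(2*R)) = (19 + R)/(2*R))
(-149 + N(-9))/(-124 - 464) = (-149 + (1/2)*(19 - 9)/(-9))/(-124 - 464) = (-149 + (1/2)*(-1/9)*10)/(-588) = (-149 - 5/9)*(-1/588) = -1346/9*(-1/588) = 673/2646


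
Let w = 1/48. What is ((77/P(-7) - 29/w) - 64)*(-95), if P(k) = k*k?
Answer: 967195/7 ≈ 1.3817e+5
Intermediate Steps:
w = 1/48 ≈ 0.020833
P(k) = k**2
((77/P(-7) - 29/w) - 64)*(-95) = ((77/((-7)**2) - 29/1/48) - 64)*(-95) = ((77/49 - 29*48) - 64)*(-95) = ((77*(1/49) - 1392) - 64)*(-95) = ((11/7 - 1392) - 64)*(-95) = (-9733/7 - 64)*(-95) = -10181/7*(-95) = 967195/7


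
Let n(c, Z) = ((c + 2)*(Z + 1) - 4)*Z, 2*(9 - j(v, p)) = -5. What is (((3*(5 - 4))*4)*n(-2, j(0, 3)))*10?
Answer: -5520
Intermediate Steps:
j(v, p) = 23/2 (j(v, p) = 9 - ½*(-5) = 9 + 5/2 = 23/2)
n(c, Z) = Z*(-4 + (1 + Z)*(2 + c)) (n(c, Z) = ((2 + c)*(1 + Z) - 4)*Z = ((1 + Z)*(2 + c) - 4)*Z = (-4 + (1 + Z)*(2 + c))*Z = Z*(-4 + (1 + Z)*(2 + c)))
(((3*(5 - 4))*4)*n(-2, j(0, 3)))*10 = (((3*(5 - 4))*4)*(23*(-2 - 2 + 2*(23/2) + (23/2)*(-2))/2))*10 = (((3*1)*4)*(23*(-2 - 2 + 23 - 23)/2))*10 = ((3*4)*((23/2)*(-4)))*10 = (12*(-46))*10 = -552*10 = -5520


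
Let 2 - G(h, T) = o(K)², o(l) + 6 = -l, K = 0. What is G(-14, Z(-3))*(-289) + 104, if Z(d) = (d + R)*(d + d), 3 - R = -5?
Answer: 9930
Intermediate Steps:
R = 8 (R = 3 - 1*(-5) = 3 + 5 = 8)
o(l) = -6 - l
Z(d) = 2*d*(8 + d) (Z(d) = (d + 8)*(d + d) = (8 + d)*(2*d) = 2*d*(8 + d))
G(h, T) = -34 (G(h, T) = 2 - (-6 - 1*0)² = 2 - (-6 + 0)² = 2 - 1*(-6)² = 2 - 1*36 = 2 - 36 = -34)
G(-14, Z(-3))*(-289) + 104 = -34*(-289) + 104 = 9826 + 104 = 9930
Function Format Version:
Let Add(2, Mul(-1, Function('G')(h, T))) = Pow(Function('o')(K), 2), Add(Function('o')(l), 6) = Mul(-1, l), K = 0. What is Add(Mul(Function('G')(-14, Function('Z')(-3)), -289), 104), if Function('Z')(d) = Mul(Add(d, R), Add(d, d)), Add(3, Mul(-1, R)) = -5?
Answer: 9930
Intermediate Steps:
R = 8 (R = Add(3, Mul(-1, -5)) = Add(3, 5) = 8)
Function('o')(l) = Add(-6, Mul(-1, l))
Function('Z')(d) = Mul(2, d, Add(8, d)) (Function('Z')(d) = Mul(Add(d, 8), Add(d, d)) = Mul(Add(8, d), Mul(2, d)) = Mul(2, d, Add(8, d)))
Function('G')(h, T) = -34 (Function('G')(h, T) = Add(2, Mul(-1, Pow(Add(-6, Mul(-1, 0)), 2))) = Add(2, Mul(-1, Pow(Add(-6, 0), 2))) = Add(2, Mul(-1, Pow(-6, 2))) = Add(2, Mul(-1, 36)) = Add(2, -36) = -34)
Add(Mul(Function('G')(-14, Function('Z')(-3)), -289), 104) = Add(Mul(-34, -289), 104) = Add(9826, 104) = 9930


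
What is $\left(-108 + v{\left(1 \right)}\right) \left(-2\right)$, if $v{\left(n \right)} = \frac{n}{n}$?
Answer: $214$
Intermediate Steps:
$v{\left(n \right)} = 1$
$\left(-108 + v{\left(1 \right)}\right) \left(-2\right) = \left(-108 + 1\right) \left(-2\right) = \left(-107\right) \left(-2\right) = 214$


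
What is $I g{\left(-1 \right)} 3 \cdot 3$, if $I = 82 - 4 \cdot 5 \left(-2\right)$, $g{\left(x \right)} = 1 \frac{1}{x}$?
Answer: $-1098$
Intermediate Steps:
$g{\left(x \right)} = \frac{1}{x}$
$I = 122$ ($I = 82 - 20 \left(-2\right) = 82 - -40 = 82 + 40 = 122$)
$I g{\left(-1 \right)} 3 \cdot 3 = 122 \frac{3 \cdot 3}{-1} = 122 \left(\left(-1\right) 9\right) = 122 \left(-9\right) = -1098$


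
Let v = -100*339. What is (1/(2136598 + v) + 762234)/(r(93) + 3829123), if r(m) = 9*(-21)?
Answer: 1602747907333/8051091863932 ≈ 0.19907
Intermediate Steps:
v = -33900
r(m) = -189
(1/(2136598 + v) + 762234)/(r(93) + 3829123) = (1/(2136598 - 33900) + 762234)/(-189 + 3829123) = (1/2102698 + 762234)/3828934 = (1/2102698 + 762234)*(1/3828934) = (1602747907333/2102698)*(1/3828934) = 1602747907333/8051091863932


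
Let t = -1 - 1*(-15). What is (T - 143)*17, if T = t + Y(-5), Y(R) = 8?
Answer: -2057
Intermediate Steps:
t = 14 (t = -1 + 15 = 14)
T = 22 (T = 14 + 8 = 22)
(T - 143)*17 = (22 - 143)*17 = -121*17 = -2057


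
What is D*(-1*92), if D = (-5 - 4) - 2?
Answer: 1012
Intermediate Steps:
D = -11 (D = -9 - 2 = -11)
D*(-1*92) = -(-11)*92 = -11*(-92) = 1012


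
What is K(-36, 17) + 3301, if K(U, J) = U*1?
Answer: 3265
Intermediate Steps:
K(U, J) = U
K(-36, 17) + 3301 = -36 + 3301 = 3265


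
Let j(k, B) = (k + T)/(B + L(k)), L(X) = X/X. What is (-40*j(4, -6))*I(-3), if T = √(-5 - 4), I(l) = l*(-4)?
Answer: 384 + 288*I ≈ 384.0 + 288.0*I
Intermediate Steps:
I(l) = -4*l
L(X) = 1
T = 3*I (T = √(-9) = 3*I ≈ 3.0*I)
j(k, B) = (k + 3*I)/(1 + B) (j(k, B) = (k + 3*I)/(B + 1) = (k + 3*I)/(1 + B))
(-40*j(4, -6))*I(-3) = (-40*(4 + 3*I)/(1 - 6))*(-4*(-3)) = -40*(4 + 3*I)/(-5)*12 = -(-8)*(4 + 3*I)*12 = -40*(-⅘ - 3*I/5)*12 = (32 + 24*I)*12 = 384 + 288*I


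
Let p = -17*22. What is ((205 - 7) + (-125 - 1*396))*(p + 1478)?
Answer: -356592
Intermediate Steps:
p = -374
((205 - 7) + (-125 - 1*396))*(p + 1478) = ((205 - 7) + (-125 - 1*396))*(-374 + 1478) = (198 + (-125 - 396))*1104 = (198 - 521)*1104 = -323*1104 = -356592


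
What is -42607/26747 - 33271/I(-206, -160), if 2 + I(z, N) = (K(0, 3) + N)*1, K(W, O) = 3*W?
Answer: 882997103/4333014 ≈ 203.78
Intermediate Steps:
I(z, N) = -2 + N (I(z, N) = -2 + (3*0 + N)*1 = -2 + (0 + N)*1 = -2 + N*1 = -2 + N)
-42607/26747 - 33271/I(-206, -160) = -42607/26747 - 33271/(-2 - 160) = -42607*1/26747 - 33271/(-162) = -42607/26747 - 33271*(-1/162) = -42607/26747 + 33271/162 = 882997103/4333014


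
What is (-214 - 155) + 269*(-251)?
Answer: -67888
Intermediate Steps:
(-214 - 155) + 269*(-251) = -369 - 67519 = -67888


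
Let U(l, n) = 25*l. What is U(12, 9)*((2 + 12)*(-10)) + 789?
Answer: -41211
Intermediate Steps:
U(12, 9)*((2 + 12)*(-10)) + 789 = (25*12)*((2 + 12)*(-10)) + 789 = 300*(14*(-10)) + 789 = 300*(-140) + 789 = -42000 + 789 = -41211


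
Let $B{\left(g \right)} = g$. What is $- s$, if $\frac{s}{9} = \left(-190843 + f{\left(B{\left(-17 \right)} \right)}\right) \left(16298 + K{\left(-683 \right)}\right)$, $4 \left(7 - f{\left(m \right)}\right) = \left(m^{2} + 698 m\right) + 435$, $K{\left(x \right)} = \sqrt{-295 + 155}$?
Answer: $27583623441 + 3384909 i \sqrt{35} \approx 2.7584 \cdot 10^{10} + 2.0025 \cdot 10^{7} i$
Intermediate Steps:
$K{\left(x \right)} = 2 i \sqrt{35}$ ($K{\left(x \right)} = \sqrt{-140} = 2 i \sqrt{35}$)
$f{\left(m \right)} = - \frac{407}{4} - \frac{349 m}{2} - \frac{m^{2}}{4}$ ($f{\left(m \right)} = 7 - \frac{\left(m^{2} + 698 m\right) + 435}{4} = 7 - \frac{435 + m^{2} + 698 m}{4} = 7 - \left(\frac{435}{4} + \frac{m^{2}}{4} + \frac{349 m}{2}\right) = - \frac{407}{4} - \frac{349 m}{2} - \frac{m^{2}}{4}$)
$s = -27583623441 - 3384909 i \sqrt{35}$ ($s = 9 \left(-190843 - \left(- \frac{11459}{4} + \frac{289}{4}\right)\right) \left(16298 + 2 i \sqrt{35}\right) = 9 \left(-190843 - - \frac{5585}{2}\right) \left(16298 + 2 i \sqrt{35}\right) = 9 \left(-190843 + \frac{5585}{2}\right) \left(16298 + 2 i \sqrt{35}\right) = 9 \left(- \frac{376101 \left(16298 + 2 i \sqrt{35}\right)}{2}\right) = 9 \left(-3064847049 - 376101 i \sqrt{35}\right) = -27583623441 - 3384909 i \sqrt{35} \approx -2.7584 \cdot 10^{10} - 2.0025 \cdot 10^{7} i$)
$- s = - (-27583623441 - 3384909 i \sqrt{35}) = 27583623441 + 3384909 i \sqrt{35}$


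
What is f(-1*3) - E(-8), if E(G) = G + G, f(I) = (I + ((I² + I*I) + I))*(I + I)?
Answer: -56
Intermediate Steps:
f(I) = 2*I*(2*I + 2*I²) (f(I) = (I + ((I² + I²) + I))*(2*I) = (I + (2*I² + I))*(2*I) = (I + (I + 2*I²))*(2*I) = (2*I + 2*I²)*(2*I) = 2*I*(2*I + 2*I²))
E(G) = 2*G
f(-1*3) - E(-8) = 4*(-1*3)²*(1 - 1*3) - 2*(-8) = 4*(-3)²*(1 - 3) - 1*(-16) = 4*9*(-2) + 16 = -72 + 16 = -56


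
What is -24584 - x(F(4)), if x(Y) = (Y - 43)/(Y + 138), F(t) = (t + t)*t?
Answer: -4179269/170 ≈ -24584.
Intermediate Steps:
F(t) = 2*t² (F(t) = (2*t)*t = 2*t²)
x(Y) = (-43 + Y)/(138 + Y)
-24584 - x(F(4)) = -24584 - (-43 + 2*4²)/(138 + 2*4²) = -24584 - (-43 + 2*16)/(138 + 2*16) = -24584 - (-43 + 32)/(138 + 32) = -24584 - (-11)/170 = -24584 - 1*(-11/170) = -24584 + 11/170 = -4179269/170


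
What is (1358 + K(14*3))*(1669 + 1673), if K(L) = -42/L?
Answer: 4535094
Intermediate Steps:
(1358 + K(14*3))*(1669 + 1673) = (1358 - 42/(14*3))*(1669 + 1673) = (1358 - 42/42)*3342 = (1358 - 42*1/42)*3342 = (1358 - 1)*3342 = 1357*3342 = 4535094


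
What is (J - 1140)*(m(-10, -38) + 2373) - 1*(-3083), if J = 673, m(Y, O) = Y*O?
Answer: -1282568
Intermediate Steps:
m(Y, O) = O*Y
(J - 1140)*(m(-10, -38) + 2373) - 1*(-3083) = (673 - 1140)*(-38*(-10) + 2373) - 1*(-3083) = -467*(380 + 2373) + 3083 = -467*2753 + 3083 = -1285651 + 3083 = -1282568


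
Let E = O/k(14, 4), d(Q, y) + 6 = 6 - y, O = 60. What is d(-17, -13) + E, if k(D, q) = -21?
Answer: 71/7 ≈ 10.143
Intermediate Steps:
d(Q, y) = -y (d(Q, y) = -6 + (6 - y) = -y)
E = -20/7 (E = 60/(-21) = 60*(-1/21) = -20/7 ≈ -2.8571)
d(-17, -13) + E = -1*(-13) - 20/7 = 13 - 20/7 = 71/7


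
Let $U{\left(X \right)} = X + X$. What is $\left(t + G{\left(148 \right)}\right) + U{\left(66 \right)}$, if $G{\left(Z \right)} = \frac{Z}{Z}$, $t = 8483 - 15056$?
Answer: $-6440$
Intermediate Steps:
$t = -6573$
$U{\left(X \right)} = 2 X$
$G{\left(Z \right)} = 1$
$\left(t + G{\left(148 \right)}\right) + U{\left(66 \right)} = \left(-6573 + 1\right) + 2 \cdot 66 = -6572 + 132 = -6440$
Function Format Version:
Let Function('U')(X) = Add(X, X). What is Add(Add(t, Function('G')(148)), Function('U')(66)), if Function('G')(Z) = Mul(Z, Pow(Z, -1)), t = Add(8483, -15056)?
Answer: -6440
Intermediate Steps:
t = -6573
Function('U')(X) = Mul(2, X)
Function('G')(Z) = 1
Add(Add(t, Function('G')(148)), Function('U')(66)) = Add(Add(-6573, 1), Mul(2, 66)) = Add(-6572, 132) = -6440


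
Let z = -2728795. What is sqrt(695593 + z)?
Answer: I*sqrt(2033202) ≈ 1425.9*I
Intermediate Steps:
sqrt(695593 + z) = sqrt(695593 - 2728795) = sqrt(-2033202) = I*sqrt(2033202)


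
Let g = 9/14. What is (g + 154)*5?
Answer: 10825/14 ≈ 773.21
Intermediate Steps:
g = 9/14 (g = 9*(1/14) = 9/14 ≈ 0.64286)
(g + 154)*5 = (9/14 + 154)*5 = (2165/14)*5 = 10825/14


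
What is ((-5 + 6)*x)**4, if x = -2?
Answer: 16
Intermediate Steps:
((-5 + 6)*x)**4 = ((-5 + 6)*(-2))**4 = (1*(-2))**4 = (-2)**4 = 16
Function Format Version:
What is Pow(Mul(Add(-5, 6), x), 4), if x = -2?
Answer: 16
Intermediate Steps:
Pow(Mul(Add(-5, 6), x), 4) = Pow(Mul(Add(-5, 6), -2), 4) = Pow(Mul(1, -2), 4) = Pow(-2, 4) = 16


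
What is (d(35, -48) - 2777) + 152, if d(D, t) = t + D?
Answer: -2638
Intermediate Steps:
d(D, t) = D + t
(d(35, -48) - 2777) + 152 = ((35 - 48) - 2777) + 152 = (-13 - 2777) + 152 = -2790 + 152 = -2638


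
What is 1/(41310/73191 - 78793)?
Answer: -24397/1922299051 ≈ -1.2692e-5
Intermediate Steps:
1/(41310/73191 - 78793) = 1/(41310*(1/73191) - 78793) = 1/(13770/24397 - 78793) = 1/(-1922299051/24397) = -24397/1922299051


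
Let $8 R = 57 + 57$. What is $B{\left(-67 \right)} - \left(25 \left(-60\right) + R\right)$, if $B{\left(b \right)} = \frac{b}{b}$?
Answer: $\frac{5947}{4} \approx 1486.8$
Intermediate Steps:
$B{\left(b \right)} = 1$
$R = \frac{57}{4}$ ($R = \frac{57 + 57}{8} = \frac{1}{8} \cdot 114 = \frac{57}{4} \approx 14.25$)
$B{\left(-67 \right)} - \left(25 \left(-60\right) + R\right) = 1 - \left(25 \left(-60\right) + \frac{57}{4}\right) = 1 - \left(-1500 + \frac{57}{4}\right) = 1 - - \frac{5943}{4} = 1 + \frac{5943}{4} = \frac{5947}{4}$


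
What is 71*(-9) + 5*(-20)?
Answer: -739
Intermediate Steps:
71*(-9) + 5*(-20) = -639 - 100 = -739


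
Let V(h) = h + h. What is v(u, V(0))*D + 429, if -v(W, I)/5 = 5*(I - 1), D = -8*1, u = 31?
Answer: 229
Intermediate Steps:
V(h) = 2*h
D = -8
v(W, I) = 25 - 25*I (v(W, I) = -25*(I - 1) = -25*(-1 + I) = -5*(-5 + 5*I) = 25 - 25*I)
v(u, V(0))*D + 429 = (25 - 50*0)*(-8) + 429 = (25 - 25*0)*(-8) + 429 = (25 + 0)*(-8) + 429 = 25*(-8) + 429 = -200 + 429 = 229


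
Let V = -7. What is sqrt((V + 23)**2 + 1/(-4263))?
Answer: 23*sqrt(179481)/609 ≈ 16.000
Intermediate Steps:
sqrt((V + 23)**2 + 1/(-4263)) = sqrt((-7 + 23)**2 + 1/(-4263)) = sqrt(16**2 - 1/4263) = sqrt(256 - 1/4263) = sqrt(1091327/4263) = 23*sqrt(179481)/609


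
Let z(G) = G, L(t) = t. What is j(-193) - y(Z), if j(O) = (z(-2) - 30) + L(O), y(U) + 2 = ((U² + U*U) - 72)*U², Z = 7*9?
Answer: -31220377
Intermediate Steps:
Z = 63
y(U) = -2 + U²*(-72 + 2*U²) (y(U) = -2 + ((U² + U*U) - 72)*U² = -2 + ((U² + U²) - 72)*U² = -2 + (2*U² - 72)*U² = -2 + (-72 + 2*U²)*U² = -2 + U²*(-72 + 2*U²))
j(O) = -32 + O (j(O) = (-2 - 30) + O = -32 + O)
j(-193) - y(Z) = (-32 - 193) - (-2 - 72*63² + 2*63⁴) = -225 - (-2 - 72*3969 + 2*15752961) = -225 - (-2 - 285768 + 31505922) = -225 - 1*31220152 = -225 - 31220152 = -31220377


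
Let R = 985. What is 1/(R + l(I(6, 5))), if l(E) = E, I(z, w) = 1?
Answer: 1/986 ≈ 0.0010142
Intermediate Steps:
1/(R + l(I(6, 5))) = 1/(985 + 1) = 1/986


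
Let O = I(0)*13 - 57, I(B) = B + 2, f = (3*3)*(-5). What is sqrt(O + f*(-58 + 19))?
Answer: 2*sqrt(431) ≈ 41.521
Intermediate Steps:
f = -45 (f = 9*(-5) = -45)
I(B) = 2 + B
O = -31 (O = (2 + 0)*13 - 57 = 2*13 - 57 = 26 - 57 = -31)
sqrt(O + f*(-58 + 19)) = sqrt(-31 - 45*(-58 + 19)) = sqrt(-31 - 45*(-39)) = sqrt(-31 + 1755) = sqrt(1724) = 2*sqrt(431)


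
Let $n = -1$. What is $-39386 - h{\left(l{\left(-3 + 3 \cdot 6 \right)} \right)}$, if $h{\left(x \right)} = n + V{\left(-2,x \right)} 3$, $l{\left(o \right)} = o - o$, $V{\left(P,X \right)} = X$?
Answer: $-39385$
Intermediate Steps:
$l{\left(o \right)} = 0$
$h{\left(x \right)} = -1 + 3 x$ ($h{\left(x \right)} = -1 + x 3 = -1 + 3 x$)
$-39386 - h{\left(l{\left(-3 + 3 \cdot 6 \right)} \right)} = -39386 - \left(-1 + 3 \cdot 0\right) = -39386 - \left(-1 + 0\right) = -39386 - -1 = -39386 + 1 = -39385$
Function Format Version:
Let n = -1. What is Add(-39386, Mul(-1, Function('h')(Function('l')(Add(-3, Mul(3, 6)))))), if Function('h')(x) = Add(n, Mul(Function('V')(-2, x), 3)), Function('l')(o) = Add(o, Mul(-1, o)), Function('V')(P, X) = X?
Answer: -39385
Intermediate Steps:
Function('l')(o) = 0
Function('h')(x) = Add(-1, Mul(3, x)) (Function('h')(x) = Add(-1, Mul(x, 3)) = Add(-1, Mul(3, x)))
Add(-39386, Mul(-1, Function('h')(Function('l')(Add(-3, Mul(3, 6)))))) = Add(-39386, Mul(-1, Add(-1, Mul(3, 0)))) = Add(-39386, Mul(-1, Add(-1, 0))) = Add(-39386, Mul(-1, -1)) = Add(-39386, 1) = -39385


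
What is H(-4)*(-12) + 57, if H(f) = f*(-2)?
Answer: -39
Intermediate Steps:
H(f) = -2*f
H(-4)*(-12) + 57 = -2*(-4)*(-12) + 57 = 8*(-12) + 57 = -96 + 57 = -39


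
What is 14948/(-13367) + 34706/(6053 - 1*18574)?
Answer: -651079010/167368207 ≈ -3.8901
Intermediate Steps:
14948/(-13367) + 34706/(6053 - 1*18574) = 14948*(-1/13367) + 34706/(6053 - 18574) = -14948/13367 + 34706/(-12521) = -14948/13367 + 34706*(-1/12521) = -14948/13367 - 34706/12521 = -651079010/167368207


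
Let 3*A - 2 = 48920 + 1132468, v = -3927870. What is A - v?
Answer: 12965000/3 ≈ 4.3217e+6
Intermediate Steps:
A = 1181390/3 (A = ⅔ + (48920 + 1132468)/3 = ⅔ + (⅓)*1181388 = ⅔ + 393796 = 1181390/3 ≈ 3.9380e+5)
A - v = 1181390/3 - 1*(-3927870) = 1181390/3 + 3927870 = 12965000/3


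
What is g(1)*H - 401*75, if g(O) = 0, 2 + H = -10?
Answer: -30075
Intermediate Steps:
H = -12 (H = -2 - 10 = -12)
g(1)*H - 401*75 = 0*(-12) - 401*75 = 0 - 30075 = -30075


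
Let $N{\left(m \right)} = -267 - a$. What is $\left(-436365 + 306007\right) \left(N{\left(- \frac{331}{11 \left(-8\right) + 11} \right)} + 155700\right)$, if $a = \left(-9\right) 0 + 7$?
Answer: $-20261022508$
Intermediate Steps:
$a = 7$ ($a = 0 + 7 = 7$)
$N{\left(m \right)} = -274$ ($N{\left(m \right)} = -267 - 7 = -274$)
$\left(-436365 + 306007\right) \left(N{\left(- \frac{331}{11 \left(-8\right) + 11} \right)} + 155700\right) = \left(-436365 + 306007\right) \left(-274 + 155700\right) = \left(-130358\right) 155426 = -20261022508$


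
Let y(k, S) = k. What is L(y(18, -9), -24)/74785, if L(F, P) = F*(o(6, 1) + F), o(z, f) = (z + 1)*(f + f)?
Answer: 576/74785 ≈ 0.0077021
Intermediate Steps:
o(z, f) = 2*f*(1 + z) (o(z, f) = (1 + z)*(2*f) = 2*f*(1 + z))
L(F, P) = F*(14 + F) (L(F, P) = F*(2*1*(1 + 6) + F) = F*(2*1*7 + F) = F*(14 + F))
L(y(18, -9), -24)/74785 = (18*(14 + 18))/74785 = (18*32)*(1/74785) = 576*(1/74785) = 576/74785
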